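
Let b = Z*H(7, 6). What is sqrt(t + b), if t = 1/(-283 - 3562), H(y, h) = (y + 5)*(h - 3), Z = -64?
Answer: I*sqrt(34062397445)/3845 ≈ 48.0*I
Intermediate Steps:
H(y, h) = (-3 + h)*(5 + y) (H(y, h) = (5 + y)*(-3 + h) = (-3 + h)*(5 + y))
b = -2304 (b = -64*(-15 - 3*7 + 5*6 + 6*7) = -64*(-15 - 21 + 30 + 42) = -64*36 = -2304)
t = -1/3845 (t = 1/(-3845) = -1/3845 ≈ -0.00026008)
sqrt(t + b) = sqrt(-1/3845 - 2304) = sqrt(-8858881/3845) = I*sqrt(34062397445)/3845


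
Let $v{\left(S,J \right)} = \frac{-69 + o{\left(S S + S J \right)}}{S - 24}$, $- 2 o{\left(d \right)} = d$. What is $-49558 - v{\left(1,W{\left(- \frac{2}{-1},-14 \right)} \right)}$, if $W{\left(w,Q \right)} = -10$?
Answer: $- \frac{2279797}{46} \approx -49561.0$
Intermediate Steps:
$o{\left(d \right)} = - \frac{d}{2}$
$v{\left(S,J \right)} = \frac{-69 - \frac{S^{2}}{2} - \frac{J S}{2}}{-24 + S}$ ($v{\left(S,J \right)} = \frac{-69 - \frac{S S + S J}{2}}{S - 24} = \frac{-69 - \frac{S^{2} + J S}{2}}{-24 + S} = \frac{-69 - \left(\frac{S^{2}}{2} + \frac{J S}{2}\right)}{-24 + S} = \frac{-69 - \frac{S^{2}}{2} - \frac{J S}{2}}{-24 + S}$)
$-49558 - v{\left(1,W{\left(- \frac{2}{-1},-14 \right)} \right)} = -49558 - \frac{-138 - 1 \left(-10 + 1\right)}{2 \left(-24 + 1\right)} = -49558 - \frac{-138 - 1 \left(-9\right)}{2 \left(-23\right)} = -49558 - \frac{1}{2} \left(- \frac{1}{23}\right) \left(-138 + 9\right) = -49558 - \frac{1}{2} \left(- \frac{1}{23}\right) \left(-129\right) = -49558 - \frac{129}{46} = - \frac{2279797}{46}$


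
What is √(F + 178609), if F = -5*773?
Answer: 6*√4854 ≈ 418.02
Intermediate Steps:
F = -3865
√(F + 178609) = √(-3865 + 178609) = √174744 = 6*√4854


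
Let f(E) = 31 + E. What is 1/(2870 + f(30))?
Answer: 1/2931 ≈ 0.00034118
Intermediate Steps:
1/(2870 + f(30)) = 1/(2870 + (31 + 30)) = 1/(2870 + 61) = 1/2931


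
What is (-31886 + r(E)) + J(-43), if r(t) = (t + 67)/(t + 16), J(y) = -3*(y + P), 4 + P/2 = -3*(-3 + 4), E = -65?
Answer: -1554037/49 ≈ -31715.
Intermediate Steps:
P = -14 (P = -8 + 2*(-3*(-3 + 4)) = -8 + 2*(-3*1) = -8 + 2*(-3) = -8 - 6 = -14)
J(y) = 42 - 3*y (J(y) = -3*(y - 14) = -3*(-14 + y) = 42 - 3*y)
r(t) = (67 + t)/(16 + t)
(-31886 + r(E)) + J(-43) = (-31886 + (67 - 65)/(16 - 65)) + (42 - 3*(-43)) = (-31886 + 2/(-49)) + (42 + 129) = (-31886 - 1/49*2) + 171 = (-31886 - 2/49) + 171 = -1562416/49 + 171 = -1554037/49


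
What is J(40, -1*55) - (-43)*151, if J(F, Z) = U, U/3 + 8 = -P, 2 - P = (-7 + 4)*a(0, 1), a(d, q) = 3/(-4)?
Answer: 25879/4 ≈ 6469.8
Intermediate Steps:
a(d, q) = -¾ (a(d, q) = 3*(-¼) = -¾)
P = -¼ (P = 2 - (-7 + 4)*(-3)/4 = 2 - (-3)*(-3)/4 = 2 - 1*9/4 = 2 - 9/4 = -¼ ≈ -0.25000)
U = -93/4 (U = -24 + 3*(-1*(-¼)) = -24 + 3*(¼) = -24 + ¾ = -93/4 ≈ -23.250)
J(F, Z) = -93/4
J(40, -1*55) - (-43)*151 = -93/4 - (-43)*151 = -93/4 - 1*(-6493) = -93/4 + 6493 = 25879/4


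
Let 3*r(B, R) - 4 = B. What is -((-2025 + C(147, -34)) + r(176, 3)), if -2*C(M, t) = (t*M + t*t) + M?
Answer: 235/2 ≈ 117.50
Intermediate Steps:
C(M, t) = -M/2 - t**2/2 - M*t/2 (C(M, t) = -((t*M + t*t) + M)/2 = -((M*t + t**2) + M)/2 = -((t**2 + M*t) + M)/2 = -(M + t**2 + M*t)/2 = -M/2 - t**2/2 - M*t/2)
r(B, R) = 4/3 + B/3
-((-2025 + C(147, -34)) + r(176, 3)) = -((-2025 + (-1/2*147 - 1/2*(-34)**2 - 1/2*147*(-34))) + (4/3 + (1/3)*176)) = -((-2025 + (-147/2 - 1/2*1156 + 2499)) + (4/3 + 176/3)) = -((-2025 + (-147/2 - 578 + 2499)) + 60) = -((-2025 + 3695/2) + 60) = -(-355/2 + 60) = -1*(-235/2) = 235/2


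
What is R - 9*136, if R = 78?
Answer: -1146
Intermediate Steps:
R - 9*136 = 78 - 9*136 = 78 - 1224 = -1146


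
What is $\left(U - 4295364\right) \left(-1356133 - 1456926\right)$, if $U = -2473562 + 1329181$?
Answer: $15302323629955$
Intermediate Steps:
$U = -1144381$
$\left(U - 4295364\right) \left(-1356133 - 1456926\right) = \left(-1144381 - 4295364\right) \left(-1356133 - 1456926\right) = \left(-5439745\right) \left(-2813059\right) = 15302323629955$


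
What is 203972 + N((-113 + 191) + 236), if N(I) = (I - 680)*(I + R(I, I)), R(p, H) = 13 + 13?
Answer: 79532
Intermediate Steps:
R(p, H) = 26
N(I) = (-680 + I)*(26 + I) (N(I) = (I - 680)*(I + 26) = (-680 + I)*(26 + I))
203972 + N((-113 + 191) + 236) = 203972 + (-17680 + ((-113 + 191) + 236)**2 - 654*((-113 + 191) + 236)) = 203972 + (-17680 + (78 + 236)**2 - 654*(78 + 236)) = 203972 + (-17680 + 314**2 - 654*314) = 203972 + (-17680 + 98596 - 205356) = 203972 - 124440 = 79532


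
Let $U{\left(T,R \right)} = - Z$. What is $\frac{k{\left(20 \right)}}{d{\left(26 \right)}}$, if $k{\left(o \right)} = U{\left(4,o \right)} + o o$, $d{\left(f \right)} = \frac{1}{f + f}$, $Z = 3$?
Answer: $20644$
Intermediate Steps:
$U{\left(T,R \right)} = -3$ ($U{\left(T,R \right)} = \left(-1\right) 3 = -3$)
$d{\left(f \right)} = \frac{1}{2 f}$
$k{\left(o \right)} = -3 + o^{2}$ ($k{\left(o \right)} = -3 + o o = -3 + o^{2}$)
$\frac{k{\left(20 \right)}}{d{\left(26 \right)}} = \frac{-3 + 20^{2}}{\frac{1}{2} \cdot \frac{1}{26}} = \frac{-3 + 400}{\frac{1}{2} \cdot \frac{1}{26}} = 397 \frac{1}{\frac{1}{52}} = 397 \cdot 52 = 20644$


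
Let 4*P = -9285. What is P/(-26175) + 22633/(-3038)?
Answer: -78048909/10602620 ≈ -7.3613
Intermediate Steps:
P = -9285/4 (P = (¼)*(-9285) = -9285/4 ≈ -2321.3)
P/(-26175) + 22633/(-3038) = -9285/4/(-26175) + 22633/(-3038) = -9285/4*(-1/26175) + 22633*(-1/3038) = 619/6980 - 22633/3038 = -78048909/10602620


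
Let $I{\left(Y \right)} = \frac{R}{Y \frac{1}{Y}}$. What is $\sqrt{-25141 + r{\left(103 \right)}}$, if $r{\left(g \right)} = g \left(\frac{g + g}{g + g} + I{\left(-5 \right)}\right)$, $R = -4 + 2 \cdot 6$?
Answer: $i \sqrt{24214} \approx 155.61 i$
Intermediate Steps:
$R = 8$ ($R = -4 + 12 = 8$)
$I{\left(Y \right)} = 8$ ($I{\left(Y \right)} = \frac{8}{Y \frac{1}{Y}} = \frac{8}{1} = 8 \cdot 1 = 8$)
$r{\left(g \right)} = 9 g$ ($r{\left(g \right)} = g \left(\frac{g + g}{g + g} + 8\right) = g \left(\frac{2 g}{2 g} + 8\right) = g \left(2 g \frac{1}{2 g} + 8\right) = g \left(1 + 8\right) = g 9 = 9 g$)
$\sqrt{-25141 + r{\left(103 \right)}} = \sqrt{-25141 + 9 \cdot 103} = \sqrt{-25141 + 927} = \sqrt{-24214} = i \sqrt{24214}$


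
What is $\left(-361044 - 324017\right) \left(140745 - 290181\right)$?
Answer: $102372775596$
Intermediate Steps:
$\left(-361044 - 324017\right) \left(140745 - 290181\right) = \left(-685061\right) \left(-149436\right) = 102372775596$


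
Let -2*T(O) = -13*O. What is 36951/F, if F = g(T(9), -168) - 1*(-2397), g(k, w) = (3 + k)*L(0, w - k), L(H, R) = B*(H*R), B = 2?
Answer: 12317/799 ≈ 15.416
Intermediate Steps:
T(O) = 13*O/2 (T(O) = -(-13)*O/2 = 13*O/2)
L(H, R) = 2*H*R (L(H, R) = 2*(H*R) = 2*H*R)
g(k, w) = 0 (g(k, w) = (3 + k)*(2*0*(w - k)) = (3 + k)*0 = 0)
F = 2397 (F = 0 - 1*(-2397) = 0 + 2397 = 2397)
36951/F = 36951/2397 = 36951*(1/2397) = 12317/799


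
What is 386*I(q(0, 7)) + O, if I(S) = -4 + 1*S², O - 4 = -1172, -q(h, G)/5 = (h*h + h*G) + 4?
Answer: 151688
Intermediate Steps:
q(h, G) = -20 - 5*h² - 5*G*h (q(h, G) = -5*((h*h + h*G) + 4) = -5*((h² + G*h) + 4) = -5*(4 + h² + G*h) = -20 - 5*h² - 5*G*h)
O = -1168 (O = 4 - 1172 = -1168)
I(S) = -4 + S²
386*I(q(0, 7)) + O = 386*(-4 + (-20 - 5*0² - 5*7*0)²) - 1168 = 386*(-4 + (-20 - 5*0 + 0)²) - 1168 = 386*(-4 + (-20 + 0 + 0)²) - 1168 = 386*(-4 + (-20)²) - 1168 = 386*(-4 + 400) - 1168 = 386*396 - 1168 = 152856 - 1168 = 151688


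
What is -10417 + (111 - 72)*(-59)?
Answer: -12718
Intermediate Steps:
-10417 + (111 - 72)*(-59) = -10417 + 39*(-59) = -10417 - 2301 = -12718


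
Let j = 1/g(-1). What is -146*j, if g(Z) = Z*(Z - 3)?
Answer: -73/2 ≈ -36.500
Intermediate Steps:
g(Z) = Z*(-3 + Z)
j = ¼ (j = 1/(-(-3 - 1)) = 1/(-1*(-4)) = 1/4 = ¼ ≈ 0.25000)
-146*j = -146*¼ = -73/2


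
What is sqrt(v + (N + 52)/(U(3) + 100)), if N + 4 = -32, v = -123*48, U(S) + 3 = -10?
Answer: 4*I*sqrt(2792874)/87 ≈ 76.836*I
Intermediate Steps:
U(S) = -13 (U(S) = -3 - 10 = -13)
v = -5904
N = -36 (N = -4 - 32 = -36)
sqrt(v + (N + 52)/(U(3) + 100)) = sqrt(-5904 + (-36 + 52)/(-13 + 100)) = sqrt(-5904 + 16/87) = sqrt(-513632/87) = 4*I*sqrt(2792874)/87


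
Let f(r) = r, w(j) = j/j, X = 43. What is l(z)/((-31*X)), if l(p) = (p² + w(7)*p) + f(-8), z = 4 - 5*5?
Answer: -412/1333 ≈ -0.30908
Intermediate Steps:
w(j) = 1
z = -21 (z = 4 - 25 = -21)
l(p) = -8 + p + p² (l(p) = (p² + 1*p) - 8 = (p² + p) - 8 = (p + p²) - 8 = -8 + p + p²)
l(z)/((-31*X)) = (-8 - 21 + (-21)²)/((-31*43)) = (-8 - 21 + 441)/(-1333) = 412*(-1/1333) = -412/1333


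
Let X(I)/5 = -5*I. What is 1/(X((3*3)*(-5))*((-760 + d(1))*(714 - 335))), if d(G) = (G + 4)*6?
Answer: -1/311253750 ≈ -3.2128e-9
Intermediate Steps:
d(G) = 24 + 6*G (d(G) = (4 + G)*6 = 24 + 6*G)
X(I) = -25*I (X(I) = 5*(-5*I) = -25*I)
1/(X((3*3)*(-5))*((-760 + d(1))*(714 - 335))) = 1/((-25*3*3*(-5))*((-760 + (24 + 6*1))*(714 - 335))) = 1/((-225*(-5))*((-760 + (24 + 6))*379)) = 1/((-25*(-45))*((-760 + 30)*379)) = 1/(1125*(-730*379)) = 1/(1125*(-276670)) = 1/(-311253750) = -1/311253750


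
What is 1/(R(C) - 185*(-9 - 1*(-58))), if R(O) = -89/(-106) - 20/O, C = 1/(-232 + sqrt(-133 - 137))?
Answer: 106*(-3*sqrt(30) + 232*I)/(-108226552*I + 2882403*sqrt(30)) ≈ -0.00022479 + 1.6698e-5*I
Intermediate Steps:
C = 1/(-232 + 3*I*sqrt(30)) (C = 1/(-232 + sqrt(-270)) = 1/(-232 + 3*I*sqrt(30)) ≈ -0.0042888 - 0.00030376*I)
R(O) = 89/106 - 20/O (R(O) = -89*(-1/106) - 20/O = 89/106 - 20/O)
1/(R(C) - 185*(-9 - 1*(-58))) = 1/((89/106 - 20/(-116/27047 - 3*I*sqrt(30)/54094)) - 185*(-9 - 1*(-58))) = 1/((89/106 - 20/(-116/27047 - 3*I*sqrt(30)/54094)) - 185*(-9 + 58)) = 1/((89/106 - 20/(-116/27047 - 3*I*sqrt(30)/54094)) - 185*49) = 1/((89/106 - 20/(-116/27047 - 3*I*sqrt(30)/54094)) - 9065) = 1/(-960801/106 - 20/(-116/27047 - 3*I*sqrt(30)/54094))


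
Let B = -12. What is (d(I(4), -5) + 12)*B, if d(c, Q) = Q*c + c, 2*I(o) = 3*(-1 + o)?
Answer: 72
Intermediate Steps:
I(o) = -3/2 + 3*o/2 (I(o) = (3*(-1 + o))/2 = (-3 + 3*o)/2 = -3/2 + 3*o/2)
d(c, Q) = c + Q*c
(d(I(4), -5) + 12)*B = ((-3/2 + (3/2)*4)*(1 - 5) + 12)*(-12) = ((-3/2 + 6)*(-4) + 12)*(-12) = ((9/2)*(-4) + 12)*(-12) = (-18 + 12)*(-12) = -6*(-12) = 72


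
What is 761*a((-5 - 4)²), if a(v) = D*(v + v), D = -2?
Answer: -246564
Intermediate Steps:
a(v) = -4*v (a(v) = -2*(v + v) = -4*v)
761*a((-5 - 4)²) = 761*(-4*(-5 - 4)²) = 761*(-4*(-9)²) = 761*(-4*81) = 761*(-324) = -246564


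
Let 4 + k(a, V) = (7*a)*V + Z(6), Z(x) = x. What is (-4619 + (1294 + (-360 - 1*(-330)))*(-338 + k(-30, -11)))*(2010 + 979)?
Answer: 7444155313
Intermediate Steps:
k(a, V) = 2 + 7*V*a (k(a, V) = -4 + ((7*a)*V + 6) = -4 + (7*V*a + 6) = -4 + (6 + 7*V*a) = 2 + 7*V*a)
(-4619 + (1294 + (-360 - 1*(-330)))*(-338 + k(-30, -11)))*(2010 + 979) = (-4619 + (1294 + (-360 - 1*(-330)))*(-338 + (2 + 7*(-11)*(-30))))*(2010 + 979) = (-4619 + (1294 + (-360 + 330))*(-338 + (2 + 2310)))*2989 = (-4619 + (1294 - 30)*(-338 + 2312))*2989 = (-4619 + 1264*1974)*2989 = (-4619 + 2495136)*2989 = 2490517*2989 = 7444155313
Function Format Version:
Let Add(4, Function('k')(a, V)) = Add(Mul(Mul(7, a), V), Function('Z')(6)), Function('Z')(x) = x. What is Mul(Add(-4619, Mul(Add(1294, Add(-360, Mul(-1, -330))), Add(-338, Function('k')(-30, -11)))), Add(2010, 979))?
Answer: 7444155313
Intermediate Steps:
Function('k')(a, V) = Add(2, Mul(7, V, a)) (Function('k')(a, V) = Add(-4, Add(Mul(Mul(7, a), V), 6)) = Add(-4, Add(Mul(7, V, a), 6)) = Add(-4, Add(6, Mul(7, V, a))) = Add(2, Mul(7, V, a)))
Mul(Add(-4619, Mul(Add(1294, Add(-360, Mul(-1, -330))), Add(-338, Function('k')(-30, -11)))), Add(2010, 979)) = Mul(Add(-4619, Mul(Add(1294, Add(-360, Mul(-1, -330))), Add(-338, Add(2, Mul(7, -11, -30))))), Add(2010, 979)) = Mul(Add(-4619, Mul(Add(1294, Add(-360, 330)), Add(-338, Add(2, 2310)))), 2989) = Mul(Add(-4619, Mul(Add(1294, -30), Add(-338, 2312))), 2989) = Mul(Add(-4619, Mul(1264, 1974)), 2989) = Mul(Add(-4619, 2495136), 2989) = Mul(2490517, 2989) = 7444155313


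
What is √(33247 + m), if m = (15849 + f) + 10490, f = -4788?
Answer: √54798 ≈ 234.09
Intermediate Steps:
m = 21551 (m = (15849 - 4788) + 10490 = 11061 + 10490 = 21551)
√(33247 + m) = √(33247 + 21551) = √54798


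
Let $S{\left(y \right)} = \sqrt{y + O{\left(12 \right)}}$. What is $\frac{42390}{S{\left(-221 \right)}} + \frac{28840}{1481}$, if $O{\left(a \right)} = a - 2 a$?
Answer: $\frac{28840}{1481} - \frac{42390 i \sqrt{233}}{233} \approx 19.473 - 2777.1 i$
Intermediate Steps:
$O{\left(a \right)} = - a$
$S{\left(y \right)} = \sqrt{-12 + y}$ ($S{\left(y \right)} = \sqrt{y - 12} = \sqrt{-12 + y}$)
$\frac{42390}{S{\left(-221 \right)}} + \frac{28840}{1481} = \frac{42390}{\sqrt{-12 - 221}} + \frac{28840}{1481} = \frac{42390}{\sqrt{-233}} + 28840 \cdot \frac{1}{1481} = \frac{42390}{i \sqrt{233}} + \frac{28840}{1481} = 42390 \left(- \frac{i \sqrt{233}}{233}\right) + \frac{28840}{1481} = - \frac{42390 i \sqrt{233}}{233} + \frac{28840}{1481} = \frac{28840}{1481} - \frac{42390 i \sqrt{233}}{233}$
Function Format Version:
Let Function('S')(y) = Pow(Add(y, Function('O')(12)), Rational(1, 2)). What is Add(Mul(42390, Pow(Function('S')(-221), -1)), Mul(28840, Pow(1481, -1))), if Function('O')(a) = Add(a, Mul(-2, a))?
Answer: Add(Rational(28840, 1481), Mul(Rational(-42390, 233), I, Pow(233, Rational(1, 2)))) ≈ Add(19.473, Mul(-2777.1, I))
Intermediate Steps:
Function('O')(a) = Mul(-1, a)
Function('S')(y) = Pow(Add(-12, y), Rational(1, 2)) (Function('S')(y) = Pow(Add(y, Mul(-1, 12)), Rational(1, 2)) = Pow(Add(y, -12), Rational(1, 2)) = Pow(Add(-12, y), Rational(1, 2)))
Add(Mul(42390, Pow(Function('S')(-221), -1)), Mul(28840, Pow(1481, -1))) = Add(Mul(42390, Pow(Pow(Add(-12, -221), Rational(1, 2)), -1)), Mul(28840, Pow(1481, -1))) = Add(Mul(42390, Pow(Pow(-233, Rational(1, 2)), -1)), Mul(28840, Rational(1, 1481))) = Add(Mul(42390, Pow(Mul(I, Pow(233, Rational(1, 2))), -1)), Rational(28840, 1481)) = Add(Mul(42390, Mul(Rational(-1, 233), I, Pow(233, Rational(1, 2)))), Rational(28840, 1481)) = Add(Mul(Rational(-42390, 233), I, Pow(233, Rational(1, 2))), Rational(28840, 1481)) = Add(Rational(28840, 1481), Mul(Rational(-42390, 233), I, Pow(233, Rational(1, 2))))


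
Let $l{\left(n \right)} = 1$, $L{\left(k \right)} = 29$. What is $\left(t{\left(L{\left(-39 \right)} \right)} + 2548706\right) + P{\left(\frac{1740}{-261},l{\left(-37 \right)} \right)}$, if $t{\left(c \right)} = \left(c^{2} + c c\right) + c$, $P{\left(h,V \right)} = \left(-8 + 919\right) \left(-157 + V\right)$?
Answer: $2408301$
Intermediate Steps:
$P{\left(h,V \right)} = -143027 + 911 V$ ($P{\left(h,V \right)} = 911 \left(-157 + V\right) = -143027 + 911 V$)
$t{\left(c \right)} = c + 2 c^{2}$ ($t{\left(c \right)} = \left(c^{2} + c^{2}\right) + c = 2 c^{2} + c = c + 2 c^{2}$)
$\left(t{\left(L{\left(-39 \right)} \right)} + 2548706\right) + P{\left(\frac{1740}{-261},l{\left(-37 \right)} \right)} = \left(29 \left(1 + 2 \cdot 29\right) + 2548706\right) + \left(-143027 + 911 \cdot 1\right) = \left(29 \left(1 + 58\right) + 2548706\right) + \left(-143027 + 911\right) = \left(29 \cdot 59 + 2548706\right) - 142116 = \left(1711 + 2548706\right) - 142116 = 2550417 - 142116 = 2408301$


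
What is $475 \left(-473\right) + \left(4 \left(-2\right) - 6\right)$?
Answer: $-224689$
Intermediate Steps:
$475 \left(-473\right) + \left(4 \left(-2\right) - 6\right) = -224675 - 14 = -224689$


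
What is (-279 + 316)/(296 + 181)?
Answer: 37/477 ≈ 0.077568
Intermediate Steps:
(-279 + 316)/(296 + 181) = 37/477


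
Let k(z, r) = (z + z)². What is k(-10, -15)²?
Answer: 160000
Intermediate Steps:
k(z, r) = 4*z² (k(z, r) = (2*z)² = 4*z²)
k(-10, -15)² = (4*(-10)²)² = (4*100)² = 400² = 160000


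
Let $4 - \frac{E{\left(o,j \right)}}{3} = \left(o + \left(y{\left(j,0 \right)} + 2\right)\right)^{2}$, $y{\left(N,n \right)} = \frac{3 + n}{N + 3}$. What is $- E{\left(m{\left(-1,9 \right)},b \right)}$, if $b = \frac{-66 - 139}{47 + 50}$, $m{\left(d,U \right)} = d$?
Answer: $\frac{337635}{7396} \approx 45.651$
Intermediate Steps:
$y{\left(N,n \right)} = \frac{3 + n}{3 + N}$
$b = - \frac{205}{97} \approx -2.1134$
$E{\left(o,j \right)} = 12 - 3 \left(2 + o + \frac{3}{3 + j}\right)^{2}$ ($E{\left(o,j \right)} = 12 - 3 \left(o + \left(\frac{3 + 0}{3 + j} + 2\right)\right)^{2} = 12 - 3 \left(o + \left(\frac{1}{3 + j} 3 + 2\right)\right)^{2} = 12 - 3 \left(o + \left(\frac{3}{3 + j} + 2\right)\right)^{2} = 12 - 3 \left(o + \left(2 + \frac{3}{3 + j}\right)\right)^{2} = 12 - 3 \left(2 + o + \frac{3}{3 + j}\right)^{2}$)
$- E{\left(m{\left(-1,9 \right)},b \right)} = - (12 - \frac{3 \left(9 + 2 \left(- \frac{205}{97}\right) + 3 \left(-1\right) - - \frac{205}{97}\right)^{2}}{\left(3 - \frac{205}{97}\right)^{2}}) = - (12 - \frac{3 \left(9 - \frac{410}{97} - 3 + \frac{205}{97}\right)^{2}}{\frac{7396}{9409}}) = - (12 - \frac{28227 \left(\frac{377}{97}\right)^{2}}{7396}) = - (12 - \frac{28227}{7396} \cdot \frac{142129}{9409}) = - (12 - \frac{426387}{7396}) = \left(-1\right) \left(- \frac{337635}{7396}\right) = \frac{337635}{7396}$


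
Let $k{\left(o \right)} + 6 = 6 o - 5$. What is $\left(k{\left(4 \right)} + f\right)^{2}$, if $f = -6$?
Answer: $49$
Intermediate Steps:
$k{\left(o \right)} = -11 + 6 o$ ($k{\left(o \right)} = -6 + \left(6 o - 5\right) = -6 + \left(-5 + 6 o\right) = -11 + 6 o$)
$\left(k{\left(4 \right)} + f\right)^{2} = \left(\left(-11 + 6 \cdot 4\right) - 6\right)^{2} = \left(\left(-11 + 24\right) - 6\right)^{2} = \left(13 - 6\right)^{2} = 7^{2} = 49$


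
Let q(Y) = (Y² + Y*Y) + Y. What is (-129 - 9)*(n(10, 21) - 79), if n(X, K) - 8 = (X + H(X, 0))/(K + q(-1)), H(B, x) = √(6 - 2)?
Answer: 106950/11 ≈ 9722.7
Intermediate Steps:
q(Y) = Y + 2*Y² (q(Y) = (Y² + Y²) + Y = 2*Y² + Y = Y + 2*Y²)
H(B, x) = 2 (H(B, x) = √4 = 2)
n(X, K) = 8 + (2 + X)/(1 + K) (n(X, K) = 8 + (X + 2)/(K - (1 + 2*(-1))) = 8 + (2 + X)/(K - (1 - 2)) = 8 + (2 + X)/(K - 1*(-1)) = 8 + (2 + X)/(K + 1) = 8 + (2 + X)/(1 + K))
(-129 - 9)*(n(10, 21) - 79) = (-129 - 9)*((10 + 10 + 8*21)/(1 + 21) - 79) = -138*((10 + 10 + 168)/22 - 79) = -138*((1/22)*188 - 79) = -138*(94/11 - 79) = -138*(-775/11) = 106950/11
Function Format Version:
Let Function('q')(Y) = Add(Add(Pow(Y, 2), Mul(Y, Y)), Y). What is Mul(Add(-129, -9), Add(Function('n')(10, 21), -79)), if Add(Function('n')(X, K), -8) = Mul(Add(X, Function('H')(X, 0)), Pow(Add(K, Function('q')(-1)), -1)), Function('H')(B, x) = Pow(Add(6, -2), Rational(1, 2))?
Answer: Rational(106950, 11) ≈ 9722.7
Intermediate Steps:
Function('q')(Y) = Add(Y, Mul(2, Pow(Y, 2))) (Function('q')(Y) = Add(Add(Pow(Y, 2), Pow(Y, 2)), Y) = Add(Mul(2, Pow(Y, 2)), Y) = Add(Y, Mul(2, Pow(Y, 2))))
Function('H')(B, x) = 2 (Function('H')(B, x) = Pow(4, Rational(1, 2)) = 2)
Function('n')(X, K) = Add(8, Mul(Pow(Add(1, K), -1), Add(2, X))) (Function('n')(X, K) = Add(8, Mul(Add(X, 2), Pow(Add(K, Mul(-1, Add(1, Mul(2, -1)))), -1))) = Add(8, Mul(Add(2, X), Pow(Add(K, Mul(-1, Add(1, -2))), -1))) = Add(8, Mul(Add(2, X), Pow(Add(K, Mul(-1, -1)), -1))) = Add(8, Mul(Add(2, X), Pow(Add(K, 1), -1))) = Add(8, Mul(Add(2, X), Pow(Add(1, K), -1))) = Add(8, Mul(Pow(Add(1, K), -1), Add(2, X))))
Mul(Add(-129, -9), Add(Function('n')(10, 21), -79)) = Mul(Add(-129, -9), Add(Mul(Pow(Add(1, 21), -1), Add(10, 10, Mul(8, 21))), -79)) = Mul(-138, Add(Mul(Pow(22, -1), Add(10, 10, 168)), -79)) = Mul(-138, Add(Mul(Rational(1, 22), 188), -79)) = Mul(-138, Add(Rational(94, 11), -79)) = Mul(-138, Rational(-775, 11)) = Rational(106950, 11)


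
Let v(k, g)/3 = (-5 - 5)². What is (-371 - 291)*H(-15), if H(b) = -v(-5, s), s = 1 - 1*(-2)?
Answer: 198600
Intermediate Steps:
s = 3 (s = 1 + 2 = 3)
v(k, g) = 300 (v(k, g) = 3*(-5 - 5)² = 3*(-10)² = 3*100 = 300)
H(b) = -300 (H(b) = -1*300 = -300)
(-371 - 291)*H(-15) = (-371 - 291)*(-300) = -662*(-300) = 198600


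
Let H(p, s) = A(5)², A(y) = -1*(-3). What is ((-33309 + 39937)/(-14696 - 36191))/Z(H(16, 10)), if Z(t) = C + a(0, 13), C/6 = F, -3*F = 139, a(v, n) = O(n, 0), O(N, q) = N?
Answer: 6628/13485055 ≈ 0.00049151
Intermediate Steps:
a(v, n) = n
A(y) = 3
F = -139/3 (F = -⅓*139 = -139/3 ≈ -46.333)
C = -278 (C = 6*(-139/3) = -278)
H(p, s) = 9 (H(p, s) = 3² = 9)
Z(t) = -265 (Z(t) = -278 + 13 = -265)
((-33309 + 39937)/(-14696 - 36191))/Z(H(16, 10)) = ((-33309 + 39937)/(-14696 - 36191))/(-265) = (6628/(-50887))*(-1/265) = (6628*(-1/50887))*(-1/265) = -6628/50887*(-1/265) = 6628/13485055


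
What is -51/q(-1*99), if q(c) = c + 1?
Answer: 51/98 ≈ 0.52041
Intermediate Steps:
q(c) = 1 + c
-51/q(-1*99) = -51/(1 - 1*99) = -51/(1 - 99) = -51/(-98) = -51*(-1/98) = 51/98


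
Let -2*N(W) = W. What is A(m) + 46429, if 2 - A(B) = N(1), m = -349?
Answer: 92863/2 ≈ 46432.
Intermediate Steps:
N(W) = -W/2
A(B) = 5/2 (A(B) = 2 - (-1)/2 = 2 - 1*(-½) = 2 + ½ = 5/2)
A(m) + 46429 = 5/2 + 46429 = 92863/2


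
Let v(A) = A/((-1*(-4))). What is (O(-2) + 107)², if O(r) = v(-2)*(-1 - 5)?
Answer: 12100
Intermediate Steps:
v(A) = A/4
O(r) = 3 (O(r) = ((¼)*(-2))*(-1 - 5) = -½*(-6) = 3)
(O(-2) + 107)² = (3 + 107)² = 110² = 12100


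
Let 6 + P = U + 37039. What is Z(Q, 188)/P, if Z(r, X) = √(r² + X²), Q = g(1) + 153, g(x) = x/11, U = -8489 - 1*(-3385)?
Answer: 4*√444530/351219 ≈ 0.0075933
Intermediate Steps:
U = -5104 (U = -8489 + 3385 = -5104)
g(x) = x/11 (g(x) = x*(1/11) = x/11)
Q = 1684/11 (Q = (1/11)*1 + 153 = 1/11 + 153 = 1684/11 ≈ 153.09)
P = 31929 (P = -6 + (-5104 + 37039) = -6 + 31935 = 31929)
Z(r, X) = √(X² + r²)
Z(Q, 188)/P = √(188² + (1684/11)²)/31929 = √(35344 + 2835856/121)*(1/31929) = √(7112480/121)*(1/31929) = (4*√444530/11)*(1/31929) = 4*√444530/351219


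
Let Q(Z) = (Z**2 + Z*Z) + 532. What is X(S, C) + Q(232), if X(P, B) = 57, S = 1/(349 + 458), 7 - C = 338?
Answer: 108237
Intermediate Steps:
C = -331 (C = 7 - 1*338 = 7 - 338 = -331)
Q(Z) = 532 + 2*Z**2 (Q(Z) = (Z**2 + Z**2) + 532 = 2*Z**2 + 532 = 532 + 2*Z**2)
S = 1/807 ≈ 0.0012392
X(S, C) + Q(232) = 57 + (532 + 2*232**2) = 57 + (532 + 2*53824) = 57 + (532 + 107648) = 57 + 108180 = 108237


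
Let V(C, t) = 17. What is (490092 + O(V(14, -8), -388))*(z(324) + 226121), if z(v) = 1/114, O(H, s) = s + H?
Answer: 12623927545195/114 ≈ 1.1074e+11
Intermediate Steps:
O(H, s) = H + s
z(v) = 1/114
(490092 + O(V(14, -8), -388))*(z(324) + 226121) = (490092 + (17 - 388))*(1/114 + 226121) = (490092 - 371)*(25777795/114) = 489721*(25777795/114) = 12623927545195/114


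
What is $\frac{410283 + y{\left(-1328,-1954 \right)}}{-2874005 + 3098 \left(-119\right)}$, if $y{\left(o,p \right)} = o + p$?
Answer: $- \frac{135667}{1080889} \approx -0.12551$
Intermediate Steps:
$\frac{410283 + y{\left(-1328,-1954 \right)}}{-2874005 + 3098 \left(-119\right)} = \frac{410283 - 3282}{-2874005 + 3098 \left(-119\right)} = \frac{410283 - 3282}{-2874005 - 368662} = \frac{407001}{-3242667} = 407001 \left(- \frac{1}{3242667}\right) = - \frac{135667}{1080889}$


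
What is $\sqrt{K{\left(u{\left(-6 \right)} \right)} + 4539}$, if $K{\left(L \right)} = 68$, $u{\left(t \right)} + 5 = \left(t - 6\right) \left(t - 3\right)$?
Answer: $\sqrt{4607} \approx 67.875$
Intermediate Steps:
$u{\left(t \right)} = -5 + \left(-6 + t\right) \left(-3 + t\right)$ ($u{\left(t \right)} = -5 + \left(t - 6\right) \left(t - 3\right) = -5 + \left(-6 + t\right) \left(-3 + t\right)$)
$\sqrt{K{\left(u{\left(-6 \right)} \right)} + 4539} = \sqrt{68 + 4539} = \sqrt{4607}$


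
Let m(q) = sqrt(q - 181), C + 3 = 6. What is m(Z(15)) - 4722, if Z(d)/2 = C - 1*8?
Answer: -4722 + I*sqrt(191) ≈ -4722.0 + 13.82*I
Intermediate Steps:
C = 3 (C = -3 + 6 = 3)
Z(d) = -10 (Z(d) = 2*(3 - 1*8) = 2*(3 - 8) = 2*(-5) = -10)
m(q) = sqrt(-181 + q)
m(Z(15)) - 4722 = sqrt(-181 - 10) - 4722 = sqrt(-191) - 4722 = I*sqrt(191) - 4722 = -4722 + I*sqrt(191)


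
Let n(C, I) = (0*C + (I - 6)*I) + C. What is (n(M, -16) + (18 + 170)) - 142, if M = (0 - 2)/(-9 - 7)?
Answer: 3185/8 ≈ 398.13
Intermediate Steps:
M = ⅛ (M = -2/(-16) = -2*(-1/16) = ⅛ ≈ 0.12500)
n(C, I) = C + I*(-6 + I) (n(C, I) = (0 + (-6 + I)*I) + C = (0 + I*(-6 + I)) + C = I*(-6 + I) + C = C + I*(-6 + I))
(n(M, -16) + (18 + 170)) - 142 = ((⅛ + (-16)² - 6*(-16)) + (18 + 170)) - 142 = ((⅛ + 256 + 96) + 188) - 142 = (2817/8 + 188) - 142 = 4321/8 - 142 = 3185/8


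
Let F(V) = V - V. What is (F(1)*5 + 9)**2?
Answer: 81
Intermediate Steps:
F(V) = 0
(F(1)*5 + 9)**2 = (0*5 + 9)**2 = (0 + 9)**2 = 9**2 = 81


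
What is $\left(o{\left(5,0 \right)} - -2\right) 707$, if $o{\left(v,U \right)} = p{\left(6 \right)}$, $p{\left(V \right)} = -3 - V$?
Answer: $-4949$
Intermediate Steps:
$o{\left(v,U \right)} = -9$ ($o{\left(v,U \right)} = -3 - 6 = -9$)
$\left(o{\left(5,0 \right)} - -2\right) 707 = \left(-9 - -2\right) 707 = \left(-9 + 2\right) 707 = \left(-7\right) 707 = -4949$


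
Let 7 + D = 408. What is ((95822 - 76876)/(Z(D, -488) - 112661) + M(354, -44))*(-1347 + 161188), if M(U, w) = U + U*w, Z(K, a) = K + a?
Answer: -137165076774341/56374 ≈ -2.4331e+9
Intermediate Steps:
D = 401 (D = -7 + 408 = 401)
((95822 - 76876)/(Z(D, -488) - 112661) + M(354, -44))*(-1347 + 161188) = ((95822 - 76876)/((401 - 488) - 112661) + 354*(1 - 44))*(-1347 + 161188) = (18946/(-87 - 112661) + 354*(-43))*159841 = (18946/(-112748) - 15222)*159841 = (18946*(-1/112748) - 15222)*159841 = (-9473/56374 - 15222)*159841 = -858134501/56374*159841 = -137165076774341/56374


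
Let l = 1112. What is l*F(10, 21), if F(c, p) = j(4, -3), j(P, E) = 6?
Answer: 6672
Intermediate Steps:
F(c, p) = 6
l*F(10, 21) = 1112*6 = 6672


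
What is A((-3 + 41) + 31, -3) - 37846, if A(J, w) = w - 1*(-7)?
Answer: -37842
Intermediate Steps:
A(J, w) = 7 + w (A(J, w) = w + 7 = 7 + w)
A((-3 + 41) + 31, -3) - 37846 = (7 - 3) - 37846 = 4 - 37846 = -37842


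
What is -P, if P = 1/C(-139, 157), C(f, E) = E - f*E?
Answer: -1/21980 ≈ -4.5496e-5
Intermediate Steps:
C(f, E) = E - E*f
P = 1/21980 (P = 1/(157*(1 - 1*(-139))) = 1/(157*(1 + 139)) = 1/(157*140) = 1/21980 ≈ 4.5496e-5)
-P = -1*1/21980 = -1/21980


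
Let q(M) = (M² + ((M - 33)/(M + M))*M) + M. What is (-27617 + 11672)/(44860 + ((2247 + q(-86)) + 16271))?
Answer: -31890/141257 ≈ -0.22576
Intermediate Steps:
q(M) = -33/2 + M² + 3*M/2 (q(M) = (M² + ((-33 + M)/((2*M)))*M) + M = (M² + ((-33 + M)*(1/(2*M)))*M) + M = (M² + ((-33 + M)/(2*M))*M) + M = (M² + (-33/2 + M/2)) + M = (-33/2 + M² + M/2) + M = -33/2 + M² + 3*M/2)
(-27617 + 11672)/(44860 + ((2247 + q(-86)) + 16271)) = (-27617 + 11672)/(44860 + ((2247 + (-33/2 + (-86)² + (3/2)*(-86))) + 16271)) = -15945/(44860 + ((2247 + (-33/2 + 7396 - 129)) + 16271)) = -15945/(44860 + ((2247 + 14501/2) + 16271)) = -15945/(44860 + (18995/2 + 16271)) = -15945/(44860 + 51537/2) = -15945/141257/2 = -15945*2/141257 = -31890/141257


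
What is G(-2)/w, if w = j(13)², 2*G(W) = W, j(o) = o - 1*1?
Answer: -1/144 ≈ -0.0069444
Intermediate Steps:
j(o) = -1 + o (j(o) = o - 1 = -1 + o)
G(W) = W/2
w = 144 (w = (-1 + 13)² = 12² = 144)
G(-2)/w = ((½)*(-2))/144 = -1*1/144 = -1/144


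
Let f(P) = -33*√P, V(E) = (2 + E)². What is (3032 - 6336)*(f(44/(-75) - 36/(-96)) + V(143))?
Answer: -69466600 + 9086*I*√762/5 ≈ -6.9467e+7 + 50163.0*I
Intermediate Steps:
(3032 - 6336)*(f(44/(-75) - 36/(-96)) + V(143)) = (3032 - 6336)*(-33*√(44/(-75) - 36/(-96)) + (2 + 143)²) = -3304*(-33*√(44*(-1/75) - 36*(-1/96)) + 145²) = -3304*(-33*√(-44/75 + 3/8) + 21025) = -3304*(-11*I*√762/20 + 21025) = -3304*(21025 - 11*I*√762/20) = -69466600 + 9086*I*√762/5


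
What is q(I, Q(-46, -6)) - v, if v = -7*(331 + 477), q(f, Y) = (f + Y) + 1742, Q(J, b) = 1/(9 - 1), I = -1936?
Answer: 43697/8 ≈ 5462.1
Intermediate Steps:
Q(J, b) = 1/8
q(f, Y) = 1742 + Y + f (q(f, Y) = (Y + f) + 1742 = 1742 + Y + f)
v = -5656 (v = -7*808 = -5656)
q(I, Q(-46, -6)) - v = (1742 + 1/8 - 1936) - 1*(-5656) = -1551/8 + 5656 = 43697/8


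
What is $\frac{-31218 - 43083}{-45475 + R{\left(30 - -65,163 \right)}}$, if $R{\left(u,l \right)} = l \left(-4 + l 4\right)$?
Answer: $- \frac{74301}{60149} \approx -1.2353$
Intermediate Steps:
$R{\left(u,l \right)} = l \left(-4 + 4 l\right)$
$\frac{-31218 - 43083}{-45475 + R{\left(30 - -65,163 \right)}} = \frac{-31218 - 43083}{-45475 + 4 \cdot 163 \left(-1 + 163\right)} = - \frac{74301}{-45475 + 4 \cdot 163 \cdot 162} = - \frac{74301}{-45475 + 105624} = - \frac{74301}{60149}$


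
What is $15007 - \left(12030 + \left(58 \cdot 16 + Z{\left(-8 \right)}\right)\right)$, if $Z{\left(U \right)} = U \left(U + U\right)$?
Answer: $1921$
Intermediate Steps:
$Z{\left(U \right)} = 2 U^{2}$ ($Z{\left(U \right)} = U 2 U = 2 U^{2}$)
$15007 - \left(12030 + \left(58 \cdot 16 + Z{\left(-8 \right)}\right)\right) = 15007 - \left(12030 + \left(58 \cdot 16 + 2 \left(-8\right)^{2}\right)\right) = 15007 - \left(12030 + \left(928 + 2 \cdot 64\right)\right) = 15007 - \left(12030 + \left(928 + 128\right)\right) = 15007 - \left(12030 + 1056\right) = 15007 - 13086 = 1921$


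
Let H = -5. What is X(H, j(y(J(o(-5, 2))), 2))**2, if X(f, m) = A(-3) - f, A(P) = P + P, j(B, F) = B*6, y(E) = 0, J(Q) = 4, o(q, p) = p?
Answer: 1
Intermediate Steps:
j(B, F) = 6*B
A(P) = 2*P
X(f, m) = -6 - f (X(f, m) = 2*(-3) - f = -6 - f)
X(H, j(y(J(o(-5, 2))), 2))**2 = (-6 - 1*(-5))**2 = (-6 + 5)**2 = (-1)**2 = 1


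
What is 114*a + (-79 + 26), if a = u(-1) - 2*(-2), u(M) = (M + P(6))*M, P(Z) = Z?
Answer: -167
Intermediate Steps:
u(M) = M*(6 + M) (u(M) = (M + 6)*M = (6 + M)*M = M*(6 + M))
a = -1 (a = -(6 - 1) - 2*(-2) = -1*5 + 4 = -5 + 4 = -1)
114*a + (-79 + 26) = 114*(-1) + (-79 + 26) = -114 - 53 = -167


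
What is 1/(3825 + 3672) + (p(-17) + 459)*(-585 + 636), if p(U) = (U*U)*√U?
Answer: 175497274/7497 + 14739*I*√17 ≈ 23409.0 + 60770.0*I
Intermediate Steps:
p(U) = U^(5/2) (p(U) = U²*√U = U^(5/2))
1/(3825 + 3672) + (p(-17) + 459)*(-585 + 636) = 1/(3825 + 3672) + ((-17)^(5/2) + 459)*(-585 + 636) = 1/7497 + (289*I*√17 + 459)*51 = 1/7497 + (459 + 289*I*√17)*51 = 1/7497 + (23409 + 14739*I*√17) = 175497274/7497 + 14739*I*√17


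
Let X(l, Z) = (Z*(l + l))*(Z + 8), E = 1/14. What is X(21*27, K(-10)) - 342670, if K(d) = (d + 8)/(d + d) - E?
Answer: -59921728/175 ≈ -3.4241e+5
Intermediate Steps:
E = 1/14 ≈ 0.071429
K(d) = -1/14 + (8 + d)/(2*d) (K(d) = (d + 8)/(d + d) - 1*1/14 = (8 + d)/((2*d)) - 1/14 = (8 + d)*(1/(2*d)) - 1/14 = (8 + d)/(2*d) - 1/14 = -1/14 + (8 + d)/(2*d))
X(l, Z) = 2*Z*l*(8 + Z) (X(l, Z) = (Z*(2*l))*(8 + Z) = (2*Z*l)*(8 + Z) = 2*Z*l*(8 + Z))
X(21*27, K(-10)) - 342670 = 2*(3/7 + 4/(-10))*(21*27)*(8 + (3/7 + 4/(-10))) - 342670 = 2*(3/7 + 4*(-1/10))*567*(8 + (3/7 + 4*(-1/10))) - 342670 = 2*(3/7 - 2/5)*567*(8 + (3/7 - 2/5)) - 342670 = 2*(1/35)*567*(8 + 1/35) - 342670 = 2*(1/35)*567*(281/35) - 342670 = 45522/175 - 342670 = -59921728/175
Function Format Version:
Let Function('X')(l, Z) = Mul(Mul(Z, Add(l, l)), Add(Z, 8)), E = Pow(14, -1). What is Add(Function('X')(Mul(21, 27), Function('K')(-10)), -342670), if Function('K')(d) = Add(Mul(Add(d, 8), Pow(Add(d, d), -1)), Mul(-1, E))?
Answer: Rational(-59921728, 175) ≈ -3.4241e+5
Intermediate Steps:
E = Rational(1, 14) ≈ 0.071429
Function('K')(d) = Add(Rational(-1, 14), Mul(Rational(1, 2), Pow(d, -1), Add(8, d))) (Function('K')(d) = Add(Mul(Add(d, 8), Pow(Add(d, d), -1)), Mul(-1, Rational(1, 14))) = Add(Mul(Add(8, d), Pow(Mul(2, d), -1)), Rational(-1, 14)) = Add(Mul(Add(8, d), Mul(Rational(1, 2), Pow(d, -1))), Rational(-1, 14)) = Add(Mul(Rational(1, 2), Pow(d, -1), Add(8, d)), Rational(-1, 14)) = Add(Rational(-1, 14), Mul(Rational(1, 2), Pow(d, -1), Add(8, d))))
Function('X')(l, Z) = Mul(2, Z, l, Add(8, Z)) (Function('X')(l, Z) = Mul(Mul(Z, Mul(2, l)), Add(8, Z)) = Mul(Mul(2, Z, l), Add(8, Z)) = Mul(2, Z, l, Add(8, Z)))
Add(Function('X')(Mul(21, 27), Function('K')(-10)), -342670) = Add(Mul(2, Add(Rational(3, 7), Mul(4, Pow(-10, -1))), Mul(21, 27), Add(8, Add(Rational(3, 7), Mul(4, Pow(-10, -1))))), -342670) = Add(Mul(2, Add(Rational(3, 7), Mul(4, Rational(-1, 10))), 567, Add(8, Add(Rational(3, 7), Mul(4, Rational(-1, 10))))), -342670) = Add(Mul(2, Add(Rational(3, 7), Rational(-2, 5)), 567, Add(8, Add(Rational(3, 7), Rational(-2, 5)))), -342670) = Add(Mul(2, Rational(1, 35), 567, Add(8, Rational(1, 35))), -342670) = Add(Mul(2, Rational(1, 35), 567, Rational(281, 35)), -342670) = Add(Rational(45522, 175), -342670) = Rational(-59921728, 175)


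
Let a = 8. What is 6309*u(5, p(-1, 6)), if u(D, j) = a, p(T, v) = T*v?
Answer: 50472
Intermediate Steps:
u(D, j) = 8
6309*u(5, p(-1, 6)) = 6309*8 = 50472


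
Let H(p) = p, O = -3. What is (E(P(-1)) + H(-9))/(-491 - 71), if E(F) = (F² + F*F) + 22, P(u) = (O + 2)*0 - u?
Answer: -15/562 ≈ -0.026690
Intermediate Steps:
P(u) = -u (P(u) = (-3 + 2)*0 - u = -1*0 - u = 0 - u = -u)
E(F) = 22 + 2*F² (E(F) = (F² + F²) + 22 = 2*F² + 22 = 22 + 2*F²)
(E(P(-1)) + H(-9))/(-491 - 71) = ((22 + 2*(-1*(-1))²) - 9)/(-491 - 71) = ((22 + 2*1²) - 9)/(-562) = ((22 + 2*1) - 9)*(-1/562) = ((22 + 2) - 9)*(-1/562) = (24 - 9)*(-1/562) = 15*(-1/562) = -15/562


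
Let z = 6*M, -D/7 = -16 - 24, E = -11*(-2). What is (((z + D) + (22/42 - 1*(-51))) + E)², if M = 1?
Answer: 57002500/441 ≈ 1.2926e+5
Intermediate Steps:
E = 22
D = 280 (D = -7*(-16 - 24) = -7*(-40) = 280)
z = 6 (z = 6*1 = 6)
(((z + D) + (22/42 - 1*(-51))) + E)² = (((6 + 280) + (22/42 - 1*(-51))) + 22)² = ((286 + (22*(1/42) + 51)) + 22)² = ((286 + (11/21 + 51)) + 22)² = ((286 + 1082/21) + 22)² = (7088/21 + 22)² = (7550/21)² = 57002500/441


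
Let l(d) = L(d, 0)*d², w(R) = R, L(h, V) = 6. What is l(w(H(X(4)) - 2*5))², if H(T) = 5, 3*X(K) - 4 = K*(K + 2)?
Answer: 22500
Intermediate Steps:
X(K) = 4/3 + K*(2 + K)/3 (X(K) = 4/3 + (K*(K + 2))/3 = 4/3 + (K*(2 + K))/3 = 4/3 + K*(2 + K)/3)
l(d) = 6*d²
l(w(H(X(4)) - 2*5))² = (6*(5 - 2*5)²)² = (6*(5 - 10)²)² = (6*(-5)²)² = (6*25)² = 150² = 22500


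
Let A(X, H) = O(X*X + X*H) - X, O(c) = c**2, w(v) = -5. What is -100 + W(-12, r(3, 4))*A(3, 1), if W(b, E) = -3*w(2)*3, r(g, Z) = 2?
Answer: 6245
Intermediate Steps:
A(X, H) = (X**2 + H*X)**2 - X (A(X, H) = (X*X + X*H)**2 - X = (X**2 + H*X)**2 - X)
W(b, E) = 45 (W(b, E) = -3*(-5)*3 = 15*3 = 45)
-100 + W(-12, r(3, 4))*A(3, 1) = -100 + 45*(3*(-1 + 3*(1 + 3)**2)) = -100 + 45*(3*(-1 + 3*4**2)) = -100 + 45*(3*(-1 + 3*16)) = -100 + 45*(3*(-1 + 48)) = -100 + 45*(3*47) = -100 + 45*141 = -100 + 6345 = 6245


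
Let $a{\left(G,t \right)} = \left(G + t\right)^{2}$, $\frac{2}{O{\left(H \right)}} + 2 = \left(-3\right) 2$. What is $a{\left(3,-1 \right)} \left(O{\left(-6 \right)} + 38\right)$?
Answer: $151$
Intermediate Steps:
$O{\left(H \right)} = - \frac{1}{4}$ ($O{\left(H \right)} = \frac{2}{-2 - 6} = \frac{2}{-8} = 2 \left(- \frac{1}{8}\right) = - \frac{1}{4}$)
$a{\left(3,-1 \right)} \left(O{\left(-6 \right)} + 38\right) = \left(3 - 1\right)^{2} \left(- \frac{1}{4} + 38\right) = 2^{2} \cdot \frac{151}{4} = 4 \cdot \frac{151}{4} = 151$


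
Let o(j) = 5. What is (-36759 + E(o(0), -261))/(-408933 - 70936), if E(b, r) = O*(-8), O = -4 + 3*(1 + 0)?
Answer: 2827/36913 ≈ 0.076586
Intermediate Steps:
O = -1 (O = -4 + 3*1 = -4 + 3 = -1)
E(b, r) = 8 (E(b, r) = -1*(-8) = 8)
(-36759 + E(o(0), -261))/(-408933 - 70936) = (-36759 + 8)/(-408933 - 70936) = -36751/(-479869) = -36751*(-1/479869) = 2827/36913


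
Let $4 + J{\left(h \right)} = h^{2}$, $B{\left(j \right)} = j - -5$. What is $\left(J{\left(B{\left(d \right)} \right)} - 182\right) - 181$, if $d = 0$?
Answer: $-342$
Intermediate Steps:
$B{\left(j \right)} = 5 + j$ ($B{\left(j \right)} = j + 5 = 5 + j$)
$J{\left(h \right)} = -4 + h^{2}$
$\left(J{\left(B{\left(d \right)} \right)} - 182\right) - 181 = \left(\left(-4 + \left(5 + 0\right)^{2}\right) - 182\right) - 181 = \left(\left(-4 + 5^{2}\right) - 182\right) - 181 = \left(\left(-4 + 25\right) - 182\right) - 181 = \left(21 - 182\right) - 181 = -161 - 181 = -342$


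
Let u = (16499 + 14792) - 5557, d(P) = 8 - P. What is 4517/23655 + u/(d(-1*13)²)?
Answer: 22619621/386365 ≈ 58.545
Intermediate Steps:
u = 25734 (u = 31291 - 5557 = 25734)
4517/23655 + u/(d(-1*13)²) = 4517/23655 + 25734/((8 - (-1)*13)²) = 4517*(1/23655) + 25734/((8 - 1*(-13))²) = 4517/23655 + 25734/((8 + 13)²) = 4517/23655 + 25734/(21²) = 4517/23655 + 25734/441 = 4517/23655 + 25734*(1/441) = 4517/23655 + 8578/147 = 22619621/386365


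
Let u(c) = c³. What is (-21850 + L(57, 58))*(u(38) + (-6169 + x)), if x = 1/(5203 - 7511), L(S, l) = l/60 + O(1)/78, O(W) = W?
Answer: -159638207742119/150020 ≈ -1.0641e+9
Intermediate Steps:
L(S, l) = 1/78 + l/60 (L(S, l) = l/60 + 1/78 = 1/78 + l/60)
x = -1/2308 (x = 1/(-2308) = -1/2308 ≈ -0.00043328)
(-21850 + L(57, 58))*(u(38) + (-6169 + x)) = (-21850 + (1/78 + (1/60)*58))*(38³ + (-6169 - 1/2308)) = (-21850 + (1/78 + 29/30))*(54872 - 14238053/2308) = (-21850 + 191/195)*(112406523/2308) = -4260559/195*112406523/2308 = -159638207742119/150020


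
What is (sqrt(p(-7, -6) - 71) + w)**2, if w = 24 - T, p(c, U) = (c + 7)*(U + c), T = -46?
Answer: (70 + I*sqrt(71))**2 ≈ 4829.0 + 1179.7*I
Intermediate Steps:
p(c, U) = (7 + c)*(U + c)
w = 70 (w = 24 - 1*(-46) = 24 + 46 = 70)
(sqrt(p(-7, -6) - 71) + w)**2 = (sqrt(((-7)**2 + 7*(-6) + 7*(-7) - 6*(-7)) - 71) + 70)**2 = (sqrt((49 - 42 - 49 + 42) - 71) + 70)**2 = (sqrt(0 - 71) + 70)**2 = (sqrt(-71) + 70)**2 = (I*sqrt(71) + 70)**2 = (70 + I*sqrt(71))**2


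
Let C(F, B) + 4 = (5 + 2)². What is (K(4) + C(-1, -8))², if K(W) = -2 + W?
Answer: 2209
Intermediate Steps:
C(F, B) = 45 (C(F, B) = -4 + (5 + 2)² = -4 + 7² = -4 + 49 = 45)
(K(4) + C(-1, -8))² = ((-2 + 4) + 45)² = (2 + 45)² = 47² = 2209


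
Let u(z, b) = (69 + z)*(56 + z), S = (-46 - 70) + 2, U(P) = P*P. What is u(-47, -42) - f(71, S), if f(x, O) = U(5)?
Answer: 173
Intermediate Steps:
U(P) = P²
S = -114 (S = -116 + 2 = -114)
u(z, b) = (56 + z)*(69 + z)
f(x, O) = 25 (f(x, O) = 5² = 25)
u(-47, -42) - f(71, S) = (3864 + (-47)² + 125*(-47)) - 1*25 = (3864 + 2209 - 5875) - 25 = 198 - 25 = 173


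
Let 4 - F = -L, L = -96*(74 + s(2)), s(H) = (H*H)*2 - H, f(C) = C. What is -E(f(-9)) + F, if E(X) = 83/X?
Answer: -69001/9 ≈ -7666.8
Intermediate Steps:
s(H) = -H + 2*H² (s(H) = H²*2 - H = 2*H² - H = -H + 2*H²)
L = -7680 (L = -96*(74 + 2*(-1 + 2*2)) = -96*(74 + 2*(-1 + 4)) = -96*(74 + 2*3) = -96*(74 + 6) = -96*80 = -7680)
F = -7676 (F = 4 - (-1)*(-7680) = 4 - 1*7680 = 4 - 7680 = -7676)
-E(f(-9)) + F = -83/(-9) - 7676 = -83*(-1)/9 - 7676 = -1*(-83/9) - 7676 = 83/9 - 7676 = -69001/9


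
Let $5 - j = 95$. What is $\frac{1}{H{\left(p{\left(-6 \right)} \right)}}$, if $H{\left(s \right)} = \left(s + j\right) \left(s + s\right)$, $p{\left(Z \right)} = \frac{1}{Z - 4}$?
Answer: $\frac{50}{901} \approx 0.055494$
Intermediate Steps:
$j = -90$ ($j = 5 - 95 = -90$)
$p{\left(Z \right)} = \frac{1}{-4 + Z}$
$H{\left(s \right)} = 2 s \left(-90 + s\right)$ ($H{\left(s \right)} = \left(s - 90\right) \left(s + s\right) = \left(-90 + s\right) 2 s = 2 s \left(-90 + s\right)$)
$\frac{1}{H{\left(p{\left(-6 \right)} \right)}} = \frac{1}{2 \frac{1}{-4 - 6} \left(-90 + \frac{1}{-4 - 6}\right)} = \frac{1}{2 \frac{1}{-10} \left(-90 + \frac{1}{-10}\right)} = \frac{1}{2 \left(- \frac{1}{10}\right) \left(-90 - \frac{1}{10}\right)} = \frac{1}{2 \left(- \frac{1}{10}\right) \left(- \frac{901}{10}\right)} = \frac{1}{\frac{901}{50}} = \frac{50}{901}$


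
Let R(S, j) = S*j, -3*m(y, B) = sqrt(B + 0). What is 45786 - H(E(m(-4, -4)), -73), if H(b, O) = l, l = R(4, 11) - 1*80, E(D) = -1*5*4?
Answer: 45822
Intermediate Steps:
m(y, B) = -sqrt(B)/3 (m(y, B) = -sqrt(B + 0)/3 = -sqrt(B)/3)
E(D) = -20 (E(D) = -5*4 = -20)
l = -36 (l = 4*11 - 1*80 = 44 - 80 = -36)
H(b, O) = -36
45786 - H(E(m(-4, -4)), -73) = 45786 - 1*(-36) = 45786 + 36 = 45822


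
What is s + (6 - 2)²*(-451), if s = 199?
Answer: -7017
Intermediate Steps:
s + (6 - 2)²*(-451) = 199 + (6 - 2)²*(-451) = 199 + 4²*(-451) = 199 + 16*(-451) = 199 - 7216 = -7017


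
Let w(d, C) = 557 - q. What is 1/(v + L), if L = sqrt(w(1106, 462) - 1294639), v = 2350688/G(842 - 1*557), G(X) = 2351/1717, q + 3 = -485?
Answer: 4744472338448/8145181494252345005 - 5527201*I*sqrt(1293594)/16290362988504690010 ≈ 5.8249e-7 - 3.859e-10*I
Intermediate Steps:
q = -488 (q = -3 - 485 = -488)
G(X) = 2351/1717 (G(X) = 2351*(1/1717) = 2351/1717)
w(d, C) = 1045 (w(d, C) = 557 - 1*(-488) = 557 + 488 = 1045)
v = 4036131296/2351 (v = 2350688/(2351/1717) = 2350688*(1717/2351) = 4036131296/2351 ≈ 1.7168e+6)
L = I*sqrt(1293594) (L = sqrt(1045 - 1294639) = sqrt(-1293594) = I*sqrt(1293594) ≈ 1137.4*I)
1/(v + L) = 1/(4036131296/2351 + I*sqrt(1293594))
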